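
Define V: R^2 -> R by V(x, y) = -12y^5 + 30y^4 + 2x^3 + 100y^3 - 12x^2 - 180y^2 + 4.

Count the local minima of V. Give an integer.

V separates as a function of x plus a function of y, so ∇V=0 decouples.
∂V/∂x = 6x(x - 4) = 0 at x ∈ {0, 4}; ∂V/∂y = -60y(y - 3)(y - 1)(y + 2) = 0 at y ∈ {-2, 0, 1, 3}.
The Hessian is diagonal: diag(V_xx, V_yy). Second derivatives: V_xx(0)=-24, V_xx(4)=24; V_yy(-2)=1800, V_yy(0)=-360, V_yy(1)=360, V_yy(3)=-1800.
Local minima occur where both diagonal entries positive: (4, -2), (4, 1). Count: 2.

2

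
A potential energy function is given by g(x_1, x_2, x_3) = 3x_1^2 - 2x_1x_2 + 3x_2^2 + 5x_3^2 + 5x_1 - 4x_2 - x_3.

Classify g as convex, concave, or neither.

g is quadratic, so its Hessian is the constant matrix H = [[6, -2, 0], [-2, 6, 0], [0, 0, 10]].
Leading principal minors: 6, 32, 320.
All positive ⇒ H ≻ 0 ⇒ convex.

convex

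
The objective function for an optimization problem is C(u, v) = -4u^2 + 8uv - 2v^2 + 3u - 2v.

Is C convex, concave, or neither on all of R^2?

C is quadratic, so its Hessian is the constant matrix H = [[-8, 8], [8, -4]].
det(H) = -32, tr(H) = -12.
det(H) < 0, so H is indefinite: neither convex nor concave.

neither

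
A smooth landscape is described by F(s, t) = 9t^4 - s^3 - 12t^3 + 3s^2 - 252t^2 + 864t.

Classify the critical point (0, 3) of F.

The mixed partial ∂²F/∂s∂t is 0, so the Hessian at any point is diag(F_ss, F_tt) = diag(6(-s + 1), 36(3t^2 - 2t - 14)).
At (0, 3): H = diag(6, 252).
Both eigenvalues are positive, so H is positive definite: a local minimum.

local minimum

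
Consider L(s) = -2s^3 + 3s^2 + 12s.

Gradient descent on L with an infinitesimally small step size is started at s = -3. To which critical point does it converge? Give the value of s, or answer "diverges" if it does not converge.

L'(s) = -6(s - 2)(s + 1), so L'(-3) = -60.
Gradient descent moves in the -L' direction, i.e. s is increasing.
The nearest critical point in that direction is s = -1, where L'' = 18 > 0 (a local minimum). The iterate converges there.

-1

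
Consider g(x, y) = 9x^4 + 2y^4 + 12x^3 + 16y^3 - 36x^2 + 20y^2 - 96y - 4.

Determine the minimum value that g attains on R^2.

-158

g(x,y) separates as P(x) + Q(y) − 4, so its minimum is min P + min Q − 4.
P'(x) = 36x(x - 1)(x + 2) vanishes at x ∈ {-2, 0, 1}; Q'(y) = 8(y - 1)(y + 3)(y + 4) vanishes at y ∈ {-4, -3, 1}.
Local minima of P (where P''>0): P(-2)=-96, P(1)=-15. Local minima of Q: Q(-4)=192, Q(1)=-58.
So the global minimum of g is P(-2) + Q(1) − 4 = -96 − 58 − 4 = -158, attained at (-2, 1).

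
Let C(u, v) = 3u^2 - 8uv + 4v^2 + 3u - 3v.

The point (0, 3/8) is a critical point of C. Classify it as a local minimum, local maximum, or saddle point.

The Hessian of C is constant: H = [[6, -8], [-8, 8]].
det(H) = 6·8 − (-8)² = -16.
Since det(H) < 0, H is indefinite and the critical point is a saddle point.

saddle point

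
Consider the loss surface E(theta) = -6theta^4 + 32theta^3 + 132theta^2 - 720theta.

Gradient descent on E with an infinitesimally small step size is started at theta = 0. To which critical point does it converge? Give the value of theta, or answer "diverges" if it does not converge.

2

E'(theta) = -24(theta - 5)(theta - 2)(theta + 3), so E'(0) = -720.
Gradient descent moves in the -E' direction, i.e. theta is increasing.
The nearest critical point in that direction is theta = 2, where E'' = 360 > 0 (a local minimum). The iterate converges there.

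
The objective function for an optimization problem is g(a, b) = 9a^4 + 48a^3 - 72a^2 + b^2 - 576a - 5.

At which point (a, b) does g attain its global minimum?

g(a,b) separates as P(a) + Q(b) − 5, so its minimum is min P + min Q − 5.
P'(a) = 36(a - 2)(a + 2)(a + 4) vanishes at a ∈ {-4, -2, 2}; Q'(b) = 2b vanishes at b ∈ {0}.
Local minima of P (where P''>0): P(-4)=384, P(2)=-912. Local minima of Q: Q(0)=0.
So the global minimum of g is P(2) + Q(0) − 5 = -912 + 0 − 5 = -917, attained at (2, 0).

(2, 0)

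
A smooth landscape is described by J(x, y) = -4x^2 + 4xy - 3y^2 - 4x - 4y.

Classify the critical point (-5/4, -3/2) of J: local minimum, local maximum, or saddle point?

The Hessian of J is constant: H = [[-8, 4], [4, -6]].
det(H) = (-8)·(-6) − 4² = 32.
det(H) > 0 and tr(H) = -14 < 0, so H is negative definite and the point is a local maximum.

local maximum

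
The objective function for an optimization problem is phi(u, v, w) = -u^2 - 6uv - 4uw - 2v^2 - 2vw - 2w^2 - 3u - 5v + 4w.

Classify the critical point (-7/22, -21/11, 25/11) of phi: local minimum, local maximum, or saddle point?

The Hessian is constant: H = [[-2, -6, -4], [-6, -4, -2], [-4, -2, -4]].
Leading principal minors: Δ₁ = -2, Δ₂ = -28, Δ₃ = 88.
The minors fit neither the all-positive nor the alternating-sign pattern, so H is indefinite: a saddle point.

saddle point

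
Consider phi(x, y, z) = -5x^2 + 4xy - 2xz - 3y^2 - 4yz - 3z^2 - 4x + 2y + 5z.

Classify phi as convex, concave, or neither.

concave

phi is quadratic, so its Hessian is the constant matrix H = [[-10, 4, -2], [4, -6, -4], [-2, -4, -6]].
Leading principal minors: -10, 44, -16.
Signs alternate −, +, − ⇒ H ≺ 0 ⇒ concave.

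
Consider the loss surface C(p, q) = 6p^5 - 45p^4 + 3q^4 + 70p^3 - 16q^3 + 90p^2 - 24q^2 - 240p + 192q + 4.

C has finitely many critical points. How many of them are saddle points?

6

C separates as a function of p plus a function of q, so ∇C=0 decouples.
∂C/∂p = 30(p - 4)(p - 2)(p - 1)(p + 1) = 0 at p ∈ {-1, 1, 2, 4}; ∂C/∂q = 12(q - 4)(q - 2)(q + 2) = 0 at q ∈ {-2, 2, 4}.
The Hessian is diagonal: diag(C_pp, C_qq). Second derivatives: C_pp(-1)=-900, C_pp(1)=180, C_pp(2)=-180, C_pp(4)=900; C_qq(-2)=288, C_qq(2)=-96, C_qq(4)=144.
Saddle points occur where the two diagonal entries have opposite signs: (-1, -2), (-1, 4), (1, 2), (2, -2), (2, 4), (4, 2). Count: 6.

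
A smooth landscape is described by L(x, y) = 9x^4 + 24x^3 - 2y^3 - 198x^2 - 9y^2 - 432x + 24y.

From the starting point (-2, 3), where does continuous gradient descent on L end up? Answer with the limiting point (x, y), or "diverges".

L is separable, so gradient descent decouples: x follows -∂L/∂x, y follows -∂L/∂y.
∂L/∂x = 36(x - 3)(x + 1)(x + 4); at x=-2 this is 360, so x decreases.
∂L/∂y = -6(y - 1)(y + 4); at y=3 this is -84, so y increases.
The y-coordinate has no critical point in that direction and runs off to infinity.

diverges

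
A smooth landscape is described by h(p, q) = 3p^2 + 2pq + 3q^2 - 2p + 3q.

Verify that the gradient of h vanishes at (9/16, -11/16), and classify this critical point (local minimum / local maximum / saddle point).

∇h = (6p + 2q - 2, 2p + 6q + 3); substituting (9/16, -11/16) gives ∇h = (0, 0), so (9/16, -11/16) is indeed a critical point.
The Hessian of h is constant: H = [[6, 2], [2, 6]].
det(H) = 6·6 − 2² = 32.
det(H) > 0 and tr(H) = 12 > 0, so H is positive definite and the point is a local minimum.

local minimum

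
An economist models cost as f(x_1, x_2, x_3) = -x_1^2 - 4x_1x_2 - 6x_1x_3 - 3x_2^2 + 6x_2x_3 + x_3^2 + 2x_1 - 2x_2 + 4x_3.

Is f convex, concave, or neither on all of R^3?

f is quadratic, so its Hessian is the constant matrix H = [[-2, -4, -6], [-4, -6, 6], [-6, 6, 2]].
Leading principal minors: -2, -4, 568.
Neither pattern holds ⇒ H is indefinite ⇒ neither convex nor concave.

neither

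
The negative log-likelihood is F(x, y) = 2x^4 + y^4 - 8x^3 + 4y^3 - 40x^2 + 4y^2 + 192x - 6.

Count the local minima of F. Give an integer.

4

F separates as a function of x plus a function of y, so ∇F=0 decouples.
∂F/∂x = 8(x - 4)(x - 2)(x + 3) = 0 at x ∈ {-3, 2, 4}; ∂F/∂y = 4y(y + 1)(y + 2) = 0 at y ∈ {-2, -1, 0}.
The Hessian is diagonal: diag(F_xx, F_yy). Second derivatives: F_xx(-3)=280, F_xx(2)=-80, F_xx(4)=112; F_yy(-2)=8, F_yy(-1)=-4, F_yy(0)=8.
Local minima occur where both diagonal entries positive: (-3, -2), (-3, 0), (4, -2), (4, 0). Count: 4.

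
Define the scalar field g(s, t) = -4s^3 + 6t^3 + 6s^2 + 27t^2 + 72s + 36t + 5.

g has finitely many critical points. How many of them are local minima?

g separates as a function of s plus a function of t, so ∇g=0 decouples.
∂g/∂s = -12(s - 3)(s + 2) = 0 at s ∈ {-2, 3}; ∂g/∂t = 18(t + 1)(t + 2) = 0 at t ∈ {-2, -1}.
The Hessian is diagonal: diag(g_ss, g_tt). Second derivatives: g_ss(-2)=60, g_ss(3)=-60; g_tt(-2)=-18, g_tt(-1)=18.
Local minima occur where both diagonal entries positive: (-2, -1). Count: 1.

1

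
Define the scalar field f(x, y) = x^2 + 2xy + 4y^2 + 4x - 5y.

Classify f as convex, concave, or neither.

convex

f is quadratic, so its Hessian is the constant matrix H = [[2, 2], [2, 8]].
det(H) = 12, tr(H) = 10.
det(H) > 0 and tr(H) > 0, so H is positive definite everywhere: convex.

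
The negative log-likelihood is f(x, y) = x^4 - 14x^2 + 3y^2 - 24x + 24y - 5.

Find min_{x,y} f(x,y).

f(x,y) separates as P(x) + Q(y) − 5, so its minimum is min P + min Q − 5.
P'(x) = 4(x - 3)(x + 1)(x + 2) vanishes at x ∈ {-2, -1, 3}; Q'(y) = 6y + 24 vanishes at y ∈ {-4}.
Local minima of P (where P''>0): P(-2)=8, P(3)=-117. Local minima of Q: Q(-4)=-48.
So the global minimum of f is P(3) + Q(-4) − 5 = -117 − 48 − 5 = -170, attained at (3, -4).

-170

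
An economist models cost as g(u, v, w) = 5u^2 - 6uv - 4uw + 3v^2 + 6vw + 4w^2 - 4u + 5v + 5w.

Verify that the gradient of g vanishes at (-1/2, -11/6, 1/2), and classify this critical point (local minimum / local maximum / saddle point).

∇g = (10u - 6v - 4w - 4, -6u + 6v + 6w + 5, -4u + 6v + 8w + 5); substituting (-1/2, -11/6, 1/2) gives ∇g = (0, 0, 0), so (-1/2, -11/6, 1/2) is indeed a critical point.
The Hessian is constant: H = [[10, -6, -4], [-6, 6, 6], [-4, 6, 8]].
Leading principal minors: Δ₁ = 10, Δ₂ = 24, Δ₃ = 24.
All leading minors are positive, so H is positive definite: a local minimum.

local minimum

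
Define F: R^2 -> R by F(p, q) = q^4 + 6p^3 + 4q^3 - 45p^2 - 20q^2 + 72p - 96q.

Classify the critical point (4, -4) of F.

The mixed partial ∂²F/∂p∂q is 0, so the Hessian at any point is diag(F_pp, F_qq) = diag(18(2p - 5), 4(3q^2 + 6q - 10)).
At (4, -4): H = diag(54, 56).
Both eigenvalues are positive, so H is positive definite: a local minimum.

local minimum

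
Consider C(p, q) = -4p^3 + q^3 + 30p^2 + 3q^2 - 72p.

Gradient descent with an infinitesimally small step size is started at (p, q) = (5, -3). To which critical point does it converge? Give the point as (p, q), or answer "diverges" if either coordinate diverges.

C is separable, so gradient descent decouples: p follows -∂C/∂p, q follows -∂C/∂q.
∂C/∂p = -12(p - 3)(p - 2); at p=5 this is -72, so p increases.
∂C/∂q = 3q(q + 2); at q=-3 this is 9, so q decreases.
The p-coordinate has no critical point in that direction and runs off to infinity.

diverges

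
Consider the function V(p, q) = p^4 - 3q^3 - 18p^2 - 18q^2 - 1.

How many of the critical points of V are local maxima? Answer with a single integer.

1

V separates as a function of p plus a function of q, so ∇V=0 decouples.
∂V/∂p = 4p(p - 3)(p + 3) = 0 at p ∈ {-3, 0, 3}; ∂V/∂q = -9q(q + 4) = 0 at q ∈ {-4, 0}.
The Hessian is diagonal: diag(V_pp, V_qq). Second derivatives: V_pp(-3)=72, V_pp(0)=-36, V_pp(3)=72; V_qq(-4)=36, V_qq(0)=-36.
Local maxima occur where both diagonal entries negative: (0, 0). Count: 1.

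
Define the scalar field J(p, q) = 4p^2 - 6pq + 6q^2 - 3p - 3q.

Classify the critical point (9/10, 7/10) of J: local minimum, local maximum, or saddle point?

local minimum

The Hessian of J is constant: H = [[8, -6], [-6, 12]].
det(H) = 8·12 − (-6)² = 60.
det(H) > 0 and tr(H) = 20 > 0, so H is positive definite and the point is a local minimum.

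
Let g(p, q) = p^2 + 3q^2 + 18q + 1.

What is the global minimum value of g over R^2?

-26

g(p,q) separates as A(p) + B(q) + 1, so its minimum is min A + min B + 1.
A'(p) = 2p vanishes at p ∈ {0}; B'(q) = 6q + 18 vanishes at q ∈ {-3}.
Local minima of A (where A''>0): A(0)=0. Local minima of B: B(-3)=-27.
So the global minimum of g is A(0) + B(-3) + 1 = 0 − 27 + 1 = -26, attained at (0, -3).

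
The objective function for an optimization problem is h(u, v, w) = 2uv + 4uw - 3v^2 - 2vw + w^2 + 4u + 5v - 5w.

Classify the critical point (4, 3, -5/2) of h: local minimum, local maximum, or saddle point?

The Hessian is constant: H = [[0, 2, 4], [2, -6, -2], [4, -2, 2]].
Leading principal minors: Δ₁ = 0, Δ₂ = -4, Δ₃ = 56.
The minors fit neither the all-positive nor the alternating-sign pattern, so H is indefinite: a saddle point.

saddle point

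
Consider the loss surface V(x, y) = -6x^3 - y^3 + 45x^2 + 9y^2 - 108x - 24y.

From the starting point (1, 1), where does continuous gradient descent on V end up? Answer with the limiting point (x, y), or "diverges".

V is separable, so gradient descent decouples: x follows -∂V/∂x, y follows -∂V/∂y.
∂V/∂x = -18(x - 3)(x - 2); at x=1 this is -36, so x increases.
∂V/∂y = -3(y - 4)(y - 2); at y=1 this is -9, so y increases.
x converges to its nearest critical value 2 (a local min of the x-part); y converges to 2. The iterate converges to (2, 2).

(2, 2)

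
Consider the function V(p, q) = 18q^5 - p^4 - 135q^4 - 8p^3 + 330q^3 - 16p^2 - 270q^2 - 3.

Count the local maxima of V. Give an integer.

V separates as a function of p plus a function of q, so ∇V=0 decouples.
∂V/∂p = -4p(p + 2)(p + 4) = 0 at p ∈ {-4, -2, 0}; ∂V/∂q = 90q(q - 3)(q - 2)(q - 1) = 0 at q ∈ {0, 1, 2, 3}.
The Hessian is diagonal: diag(V_pp, V_qq). Second derivatives: V_pp(-4)=-32, V_pp(-2)=16, V_pp(0)=-32; V_qq(0)=-540, V_qq(1)=180, V_qq(2)=-180, V_qq(3)=540.
Local maxima occur where both diagonal entries negative: (-4, 0), (-4, 2), (0, 0), (0, 2). Count: 4.

4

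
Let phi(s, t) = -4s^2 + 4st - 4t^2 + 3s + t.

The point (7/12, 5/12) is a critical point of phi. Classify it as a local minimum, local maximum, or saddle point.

The Hessian of phi is constant: H = [[-8, 4], [4, -8]].
det(H) = (-8)·(-8) − 4² = 48.
det(H) > 0 and tr(H) = -16 < 0, so H is negative definite and the point is a local maximum.

local maximum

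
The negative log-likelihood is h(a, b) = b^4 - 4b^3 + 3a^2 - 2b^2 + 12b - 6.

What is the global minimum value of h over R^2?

-15

h(a,b) separates as P(a) + Q(b) − 6, so its minimum is min P + min Q − 6.
P'(a) = 6a vanishes at a ∈ {0}; Q'(b) = 4(b - 3)(b - 1)(b + 1) vanishes at b ∈ {-1, 1, 3}.
Local minima of P (where P''>0): P(0)=0. Local minima of Q: Q(-1)=-9, Q(3)=-9.
So the global minimum of h is P(0) + Q(-1) − 6 = 0 − 9 − 6 = -15, attained at (0, -1).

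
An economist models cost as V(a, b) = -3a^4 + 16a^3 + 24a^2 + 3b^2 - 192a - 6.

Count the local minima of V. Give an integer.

1

V separates as a function of a plus a function of b, so ∇V=0 decouples.
∂V/∂a = -12(a - 4)(a - 2)(a + 2) = 0 at a ∈ {-2, 2, 4}; ∂V/∂b = 6b = 0 at b ∈ {0}.
The Hessian is diagonal: diag(V_aa, V_bb). Second derivatives: V_aa(-2)=-288, V_aa(2)=96, V_aa(4)=-144; V_bb(0)=6.
Local minima occur where both diagonal entries positive: (2, 0). Count: 1.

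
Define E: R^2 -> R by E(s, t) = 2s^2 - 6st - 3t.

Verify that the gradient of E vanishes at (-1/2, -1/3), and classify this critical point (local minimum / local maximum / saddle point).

saddle point

∇E = (4s - 6t, -6s - 3); substituting (-1/2, -1/3) gives ∇E = (0, 0), so (-1/2, -1/3) is indeed a critical point.
The Hessian of E is constant: H = [[4, -6], [-6, 0]].
det(H) = 4·0 − (-6)² = -36.
Since det(H) < 0, H is indefinite and the critical point is a saddle point.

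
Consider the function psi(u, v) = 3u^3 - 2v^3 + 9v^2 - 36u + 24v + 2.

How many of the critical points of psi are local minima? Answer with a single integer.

psi separates as a function of u plus a function of v, so ∇psi=0 decouples.
∂psi/∂u = 9(u - 2)(u + 2) = 0 at u ∈ {-2, 2}; ∂psi/∂v = -6(v - 4)(v + 1) = 0 at v ∈ {-1, 4}.
The Hessian is diagonal: diag(psi_uu, psi_vv). Second derivatives: psi_uu(-2)=-36, psi_uu(2)=36; psi_vv(-1)=30, psi_vv(4)=-30.
Local minima occur where both diagonal entries positive: (2, -1). Count: 1.

1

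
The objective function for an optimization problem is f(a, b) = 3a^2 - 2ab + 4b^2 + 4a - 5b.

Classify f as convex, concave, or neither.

convex

f is quadratic, so its Hessian is the constant matrix H = [[6, -2], [-2, 8]].
det(H) = 44, tr(H) = 14.
det(H) > 0 and tr(H) > 0, so H is positive definite everywhere: convex.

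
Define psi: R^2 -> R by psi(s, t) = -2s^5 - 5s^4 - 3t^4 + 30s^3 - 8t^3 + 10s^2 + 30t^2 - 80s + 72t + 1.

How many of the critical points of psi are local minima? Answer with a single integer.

psi separates as a function of s plus a function of t, so ∇psi=0 decouples.
∂psi/∂s = -10(s - 2)(s - 1)(s + 1)(s + 4) = 0 at s ∈ {-4, -1, 1, 2}; ∂psi/∂t = -12(t - 2)(t + 1)(t + 3) = 0 at t ∈ {-3, -1, 2}.
The Hessian is diagonal: diag(psi_ss, psi_tt). Second derivatives: psi_ss(-4)=900, psi_ss(-1)=-180, psi_ss(1)=100, psi_ss(2)=-180; psi_tt(-3)=-120, psi_tt(-1)=72, psi_tt(2)=-180.
Local minima occur where both diagonal entries positive: (-4, -1), (1, -1). Count: 2.

2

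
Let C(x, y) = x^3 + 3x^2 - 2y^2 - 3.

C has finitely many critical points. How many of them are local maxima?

C separates as a function of x plus a function of y, so ∇C=0 decouples.
∂C/∂x = 3x(x + 2) = 0 at x ∈ {-2, 0}; ∂C/∂y = -4y = 0 at y ∈ {0}.
The Hessian is diagonal: diag(C_xx, C_yy). Second derivatives: C_xx(-2)=-6, C_xx(0)=6; C_yy(0)=-4.
Local maxima occur where both diagonal entries negative: (-2, 0). Count: 1.

1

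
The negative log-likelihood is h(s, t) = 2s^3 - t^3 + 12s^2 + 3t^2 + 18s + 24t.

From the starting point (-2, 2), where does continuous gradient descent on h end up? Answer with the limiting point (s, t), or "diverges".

(-1, -2)

h is separable, so gradient descent decouples: s follows -∂h/∂s, t follows -∂h/∂t.
∂h/∂s = 6(s + 1)(s + 3); at s=-2 this is -6, so s increases.
∂h/∂t = -3(t - 4)(t + 2); at t=2 this is 24, so t decreases.
s converges to its nearest critical value -1 (a local min of the s-part); t converges to -2. The iterate converges to (-1, -2).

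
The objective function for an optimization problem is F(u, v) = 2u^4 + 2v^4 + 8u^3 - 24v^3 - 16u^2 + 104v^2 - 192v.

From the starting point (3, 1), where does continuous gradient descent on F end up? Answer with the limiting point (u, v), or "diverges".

F is separable, so gradient descent decouples: u follows -∂F/∂u, v follows -∂F/∂v.
∂F/∂u = 8u(u - 1)(u + 4); at u=3 this is 336, so u decreases.
∂F/∂v = 8(v - 4)(v - 3)(v - 2); at v=1 this is -48, so v increases.
u converges to its nearest critical value 1 (a local min of the u-part); v converges to 2. The iterate converges to (1, 2).

(1, 2)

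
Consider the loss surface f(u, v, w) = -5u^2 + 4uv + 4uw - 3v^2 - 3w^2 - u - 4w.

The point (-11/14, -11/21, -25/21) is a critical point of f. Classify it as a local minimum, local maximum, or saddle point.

local maximum

The Hessian is constant: H = [[-10, 4, 4], [4, -6, 0], [4, 0, -6]].
Leading principal minors: Δ₁ = -10, Δ₂ = 44, Δ₃ = -168.
The minors alternate sign starting negative (−, +, −), so H is negative definite: a local maximum.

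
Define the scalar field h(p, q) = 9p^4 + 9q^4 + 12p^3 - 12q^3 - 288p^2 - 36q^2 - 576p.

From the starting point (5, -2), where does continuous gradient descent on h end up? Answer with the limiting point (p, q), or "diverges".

h is separable, so gradient descent decouples: p follows -∂h/∂p, q follows -∂h/∂q.
∂h/∂p = 36(p - 4)(p + 1)(p + 4); at p=5 this is 1944, so p decreases.
∂h/∂q = 36q(q - 2)(q + 1); at q=-2 this is -288, so q increases.
p converges to its nearest critical value 4 (a local min of the p-part); q converges to -1. The iterate converges to (4, -1).

(4, -1)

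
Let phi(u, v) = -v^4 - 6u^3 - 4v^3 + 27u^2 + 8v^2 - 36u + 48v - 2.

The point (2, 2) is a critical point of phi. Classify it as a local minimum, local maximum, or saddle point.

local maximum

The mixed partial ∂²phi/∂u∂v is 0, so the Hessian at any point is diag(phi_uu, phi_vv) = diag(18(-2u + 3), 4(-3v^2 - 6v + 4)).
At (2, 2): H = diag(-18, -80).
Both eigenvalues are negative, so H is negative definite: a local maximum.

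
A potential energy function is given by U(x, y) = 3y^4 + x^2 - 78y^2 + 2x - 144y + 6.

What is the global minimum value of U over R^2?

-1051

U(x,y) separates as P(x) + Q(y) + 6, so its minimum is min P + min Q + 6.
P'(x) = 2x + 2 vanishes at x ∈ {-1}; Q'(y) = 12(y - 4)(y + 1)(y + 3) vanishes at y ∈ {-3, -1, 4}.
Local minima of P (where P''>0): P(-1)=-1. Local minima of Q: Q(-3)=-27, Q(4)=-1056.
So the global minimum of U is P(-1) + Q(4) + 6 = -1 − 1056 + 6 = -1051, attained at (-1, 4).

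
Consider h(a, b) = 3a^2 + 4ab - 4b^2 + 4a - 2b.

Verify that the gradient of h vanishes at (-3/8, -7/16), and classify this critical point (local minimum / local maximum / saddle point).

saddle point

∇h = (6a + 4b + 4, 4a - 8b - 2); substituting (-3/8, -7/16) gives ∇h = (0, 0), so (-3/8, -7/16) is indeed a critical point.
The Hessian of h is constant: H = [[6, 4], [4, -8]].
det(H) = 6·(-8) − 4² = -64.
Since det(H) < 0, H is indefinite and the critical point is a saddle point.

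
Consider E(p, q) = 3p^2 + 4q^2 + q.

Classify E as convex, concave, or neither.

convex

E is quadratic, so its Hessian is the constant matrix H = [[6, 0], [0, 8]].
det(H) = 48, tr(H) = 14.
det(H) > 0 and tr(H) > 0, so H is positive definite everywhere: convex.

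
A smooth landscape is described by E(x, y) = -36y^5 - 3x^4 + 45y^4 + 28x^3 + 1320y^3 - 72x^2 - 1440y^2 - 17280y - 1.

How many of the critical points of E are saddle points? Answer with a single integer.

6

E separates as a function of x plus a function of y, so ∇E=0 decouples.
∂E/∂x = -12x(x - 4)(x - 3) = 0 at x ∈ {0, 3, 4}; ∂E/∂y = -180(y - 4)(y - 3)(y + 2)(y + 4) = 0 at y ∈ {-4, -2, 3, 4}.
The Hessian is diagonal: diag(E_xx, E_yy). Second derivatives: E_xx(0)=-144, E_xx(3)=36, E_xx(4)=-48; E_yy(-4)=20160, E_yy(-2)=-10800, E_yy(3)=6300, E_yy(4)=-8640.
Saddle points occur where the two diagonal entries have opposite signs: (0, -4), (0, 3), (3, -2), (3, 4), (4, -4), (4, 3). Count: 6.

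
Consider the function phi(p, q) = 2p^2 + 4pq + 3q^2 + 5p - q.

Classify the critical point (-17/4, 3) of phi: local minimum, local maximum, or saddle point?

The Hessian of phi is constant: H = [[4, 4], [4, 6]].
det(H) = 4·6 − 4² = 8.
det(H) > 0 and tr(H) = 10 > 0, so H is positive definite and the point is a local minimum.

local minimum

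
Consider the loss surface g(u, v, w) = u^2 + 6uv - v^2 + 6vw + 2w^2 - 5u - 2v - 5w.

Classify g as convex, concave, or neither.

g is quadratic, so its Hessian is the constant matrix H = [[2, 6, 0], [6, -2, 6], [0, 6, 4]].
Leading principal minors: 2, -40, -232.
Neither pattern holds ⇒ H is indefinite ⇒ neither convex nor concave.

neither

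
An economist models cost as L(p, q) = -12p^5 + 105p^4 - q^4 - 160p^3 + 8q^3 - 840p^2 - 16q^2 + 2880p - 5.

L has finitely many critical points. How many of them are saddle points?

6

L separates as a function of p plus a function of q, so ∇L=0 decouples.
∂L/∂p = -60(p - 4)(p - 3)(p - 2)(p + 2) = 0 at p ∈ {-2, 2, 3, 4}; ∂L/∂q = -4q(q - 4)(q - 2) = 0 at q ∈ {0, 2, 4}.
The Hessian is diagonal: diag(L_pp, L_qq). Second derivatives: L_pp(-2)=7200, L_pp(2)=-480, L_pp(3)=300, L_pp(4)=-720; L_qq(0)=-32, L_qq(2)=16, L_qq(4)=-32.
Saddle points occur where the two diagonal entries have opposite signs: (-2, 0), (-2, 4), (2, 2), (3, 0), (3, 4), (4, 2). Count: 6.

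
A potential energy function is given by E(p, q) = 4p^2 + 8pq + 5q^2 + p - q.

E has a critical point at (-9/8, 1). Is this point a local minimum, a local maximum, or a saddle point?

local minimum

The Hessian of E is constant: H = [[8, 8], [8, 10]].
det(H) = 8·10 − 8² = 16.
det(H) > 0 and tr(H) = 18 > 0, so H is positive definite and the point is a local minimum.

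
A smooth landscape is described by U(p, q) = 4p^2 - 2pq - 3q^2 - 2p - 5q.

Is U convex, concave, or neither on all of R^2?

neither

U is quadratic, so its Hessian is the constant matrix H = [[8, -2], [-2, -6]].
det(H) = -52, tr(H) = 2.
det(H) < 0, so H is indefinite: neither convex nor concave.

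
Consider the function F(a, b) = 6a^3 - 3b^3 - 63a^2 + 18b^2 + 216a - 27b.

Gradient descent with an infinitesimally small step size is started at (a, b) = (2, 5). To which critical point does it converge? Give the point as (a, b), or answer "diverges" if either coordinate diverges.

F is separable, so gradient descent decouples: a follows -∂F/∂a, b follows -∂F/∂b.
∂F/∂a = 18(a - 4)(a - 3); at a=2 this is 36, so a decreases.
∂F/∂b = -9(b - 3)(b - 1); at b=5 this is -72, so b increases.
The a-coordinate has no critical point in that direction and runs off to infinity.

diverges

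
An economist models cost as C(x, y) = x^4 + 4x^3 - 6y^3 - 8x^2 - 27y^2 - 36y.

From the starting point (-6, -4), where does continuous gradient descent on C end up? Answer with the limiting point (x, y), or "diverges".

(-4, -2)

C is separable, so gradient descent decouples: x follows -∂C/∂x, y follows -∂C/∂y.
∂C/∂x = 4x(x - 1)(x + 4); at x=-6 this is -336, so x increases.
∂C/∂y = -18(y + 1)(y + 2); at y=-4 this is -108, so y increases.
x converges to its nearest critical value -4 (a local min of the x-part); y converges to -2. The iterate converges to (-4, -2).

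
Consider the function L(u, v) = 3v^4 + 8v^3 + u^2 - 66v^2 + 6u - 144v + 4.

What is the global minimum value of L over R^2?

L(u,v) separates as P(u) + Q(v) + 4, so its minimum is min P + min Q + 4.
P'(u) = 2u + 6 vanishes at u ∈ {-3}; Q'(v) = 12(v - 3)(v + 1)(v + 4) vanishes at v ∈ {-4, -1, 3}.
Local minima of P (where P''>0): P(-3)=-9. Local minima of Q: Q(-4)=-224, Q(3)=-567.
So the global minimum of L is P(-3) + Q(3) + 4 = -9 − 567 + 4 = -572, attained at (-3, 3).

-572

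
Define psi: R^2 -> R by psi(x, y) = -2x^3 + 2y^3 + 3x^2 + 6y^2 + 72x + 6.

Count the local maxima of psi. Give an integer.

psi separates as a function of x plus a function of y, so ∇psi=0 decouples.
∂psi/∂x = -6(x - 4)(x + 3) = 0 at x ∈ {-3, 4}; ∂psi/∂y = 6y(y + 2) = 0 at y ∈ {-2, 0}.
The Hessian is diagonal: diag(psi_xx, psi_yy). Second derivatives: psi_xx(-3)=42, psi_xx(4)=-42; psi_yy(-2)=-12, psi_yy(0)=12.
Local maxima occur where both diagonal entries negative: (4, -2). Count: 1.

1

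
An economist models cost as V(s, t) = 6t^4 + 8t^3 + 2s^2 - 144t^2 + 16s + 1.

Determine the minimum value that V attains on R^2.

-1311

V(s,t) separates as P(s) + Q(t) + 1, so its minimum is min P + min Q + 1.
P'(s) = 4s + 16 vanishes at s ∈ {-4}; Q'(t) = 24t(t - 3)(t + 4) vanishes at t ∈ {-4, 0, 3}.
Local minima of P (where P''>0): P(-4)=-32. Local minima of Q: Q(-4)=-1280, Q(3)=-594.
So the global minimum of V is P(-4) + Q(-4) + 1 = -32 − 1280 + 1 = -1311, attained at (-4, -4).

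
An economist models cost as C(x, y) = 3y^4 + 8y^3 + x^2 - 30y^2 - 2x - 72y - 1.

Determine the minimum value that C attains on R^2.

-154

C(x,y) separates as P(x) + Q(y) − 1, so its minimum is min P + min Q − 1.
P'(x) = 2x - 2 vanishes at x ∈ {1}; Q'(y) = 12(y - 2)(y + 1)(y + 3) vanishes at y ∈ {-3, -1, 2}.
Local minima of P (where P''>0): P(1)=-1. Local minima of Q: Q(-3)=-27, Q(2)=-152.
So the global minimum of C is P(1) + Q(2) − 1 = -1 − 152 − 1 = -154, attained at (1, 2).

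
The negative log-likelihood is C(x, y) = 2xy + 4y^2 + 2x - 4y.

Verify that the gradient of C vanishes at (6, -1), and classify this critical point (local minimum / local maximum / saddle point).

∇C = (2y + 2, 2x + 8y - 4); substituting (6, -1) gives ∇C = (0, 0), so (6, -1) is indeed a critical point.
The Hessian of C is constant: H = [[0, 2], [2, 8]].
det(H) = 0·8 − 2² = -4.
Since det(H) < 0, H is indefinite and the critical point is a saddle point.

saddle point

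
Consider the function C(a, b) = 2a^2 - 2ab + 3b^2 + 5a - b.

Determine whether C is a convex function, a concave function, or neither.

convex

C is quadratic, so its Hessian is the constant matrix H = [[4, -2], [-2, 6]].
det(H) = 20, tr(H) = 10.
det(H) > 0 and tr(H) > 0, so H is positive definite everywhere: convex.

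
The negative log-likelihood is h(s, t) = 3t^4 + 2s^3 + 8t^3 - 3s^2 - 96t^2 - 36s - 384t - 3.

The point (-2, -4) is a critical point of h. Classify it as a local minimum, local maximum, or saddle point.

The mixed partial ∂²h/∂s∂t is 0, so the Hessian at any point is diag(h_ss, h_tt) = diag(6(2s - 1), 12(3t^2 + 4t - 16)).
At (-2, -4): H = diag(-30, 192).
The eigenvalues have opposite signs, so H is indefinite: a saddle point.

saddle point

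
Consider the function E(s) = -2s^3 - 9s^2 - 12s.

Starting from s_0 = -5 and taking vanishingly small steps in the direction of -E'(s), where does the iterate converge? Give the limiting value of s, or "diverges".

E'(s) = -6(s + 1)(s + 2), so E'(-5) = -72.
Gradient descent moves in the -E' direction, i.e. s is increasing.
The nearest critical point in that direction is s = -2, where E'' = 6 > 0 (a local minimum). The iterate converges there.

-2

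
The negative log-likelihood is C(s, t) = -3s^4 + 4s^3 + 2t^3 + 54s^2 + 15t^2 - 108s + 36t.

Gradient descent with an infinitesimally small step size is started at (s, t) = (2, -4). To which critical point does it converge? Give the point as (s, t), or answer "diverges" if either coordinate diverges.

C is separable, so gradient descent decouples: s follows -∂C/∂s, t follows -∂C/∂t.
∂C/∂s = -12(s - 3)(s - 1)(s + 3); at s=2 this is 60, so s decreases.
∂C/∂t = 6(t + 2)(t + 3); at t=-4 this is 12, so t decreases.
The t-coordinate has no critical point in that direction and runs off to infinity.

diverges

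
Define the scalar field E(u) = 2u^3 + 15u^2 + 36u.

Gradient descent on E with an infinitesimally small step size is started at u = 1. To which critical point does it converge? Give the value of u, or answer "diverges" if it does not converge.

-2

E'(u) = 6(u + 2)(u + 3), so E'(1) = 72.
Gradient descent moves in the -E' direction, i.e. u is decreasing.
The nearest critical point in that direction is u = -2, where E'' = 6 > 0 (a local minimum). The iterate converges there.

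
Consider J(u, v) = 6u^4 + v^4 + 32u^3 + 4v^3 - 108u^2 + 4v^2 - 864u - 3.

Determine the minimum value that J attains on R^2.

-2217

J(u,v) separates as P(u) + Q(v) − 3, so its minimum is min P + min Q − 3.
P'(u) = 24(u - 3)(u + 3)(u + 4) vanishes at u ∈ {-4, -3, 3}; Q'(v) = 4v(v + 1)(v + 2) vanishes at v ∈ {-2, -1, 0}.
Local minima of P (where P''>0): P(-4)=1216, P(3)=-2214. Local minima of Q: Q(-2)=0, Q(0)=0.
So the global minimum of J is P(3) + Q(-2) − 3 = -2214 + 0 − 3 = -2217, attained at (3, -2).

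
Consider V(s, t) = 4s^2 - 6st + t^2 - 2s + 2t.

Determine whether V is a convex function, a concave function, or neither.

V is quadratic, so its Hessian is the constant matrix H = [[8, -6], [-6, 2]].
det(H) = -20, tr(H) = 10.
det(H) < 0, so H is indefinite: neither convex nor concave.

neither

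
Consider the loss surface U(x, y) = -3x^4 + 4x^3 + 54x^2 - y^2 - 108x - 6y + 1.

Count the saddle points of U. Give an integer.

1

U separates as a function of x plus a function of y, so ∇U=0 decouples.
∂U/∂x = -12(x - 3)(x - 1)(x + 3) = 0 at x ∈ {-3, 1, 3}; ∂U/∂y = -2(y + 3) = 0 at y ∈ {-3}.
The Hessian is diagonal: diag(U_xx, U_yy). Second derivatives: U_xx(-3)=-288, U_xx(1)=96, U_xx(3)=-144; U_yy(-3)=-2.
Saddle points occur where the two diagonal entries have opposite signs: (1, -3). Count: 1.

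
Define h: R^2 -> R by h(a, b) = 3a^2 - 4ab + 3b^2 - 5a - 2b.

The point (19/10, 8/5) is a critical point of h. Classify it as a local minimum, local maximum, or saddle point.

The Hessian of h is constant: H = [[6, -4], [-4, 6]].
det(H) = 6·6 − (-4)² = 20.
det(H) > 0 and tr(H) = 12 > 0, so H is positive definite and the point is a local minimum.

local minimum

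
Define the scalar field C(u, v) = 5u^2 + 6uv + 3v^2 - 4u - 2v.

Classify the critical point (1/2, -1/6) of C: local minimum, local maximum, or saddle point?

local minimum

The Hessian of C is constant: H = [[10, 6], [6, 6]].
det(H) = 10·6 − 6² = 24.
det(H) > 0 and tr(H) = 16 > 0, so H is positive definite and the point is a local minimum.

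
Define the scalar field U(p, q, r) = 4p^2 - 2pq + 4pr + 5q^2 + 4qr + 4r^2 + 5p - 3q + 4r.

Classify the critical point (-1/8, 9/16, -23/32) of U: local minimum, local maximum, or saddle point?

local minimum

The Hessian is constant: H = [[8, -2, 4], [-2, 10, 4], [4, 4, 8]].
Leading principal minors: Δ₁ = 8, Δ₂ = 76, Δ₃ = 256.
All leading minors are positive, so H is positive definite: a local minimum.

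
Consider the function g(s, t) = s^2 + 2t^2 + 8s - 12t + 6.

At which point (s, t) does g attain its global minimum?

g(s,t) separates as P(s) + Q(t) + 6, so its minimum is min P + min Q + 6.
P'(s) = 2s + 8 vanishes at s ∈ {-4}; Q'(t) = 4(t - 3) vanishes at t ∈ {3}.
Local minima of P (where P''>0): P(-4)=-16. Local minima of Q: Q(3)=-18.
So the global minimum of g is P(-4) + Q(3) + 6 = -16 − 18 + 6 = -28, attained at (-4, 3).

(-4, 3)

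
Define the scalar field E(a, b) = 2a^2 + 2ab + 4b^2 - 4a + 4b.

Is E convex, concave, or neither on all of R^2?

E is quadratic, so its Hessian is the constant matrix H = [[4, 2], [2, 8]].
det(H) = 28, tr(H) = 12.
det(H) > 0 and tr(H) > 0, so H is positive definite everywhere: convex.

convex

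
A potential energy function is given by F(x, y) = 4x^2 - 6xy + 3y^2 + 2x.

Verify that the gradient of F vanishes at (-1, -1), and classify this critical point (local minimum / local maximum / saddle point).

∇F = (8x - 6y + 2, -6x + 6y); substituting (-1, -1) gives ∇F = (0, 0), so (-1, -1) is indeed a critical point.
The Hessian of F is constant: H = [[8, -6], [-6, 6]].
det(H) = 8·6 − (-6)² = 12.
det(H) > 0 and tr(H) = 14 > 0, so H is positive definite and the point is a local minimum.

local minimum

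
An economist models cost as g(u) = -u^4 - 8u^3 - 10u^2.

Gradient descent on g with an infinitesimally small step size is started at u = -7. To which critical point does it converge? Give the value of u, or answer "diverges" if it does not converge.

g'(u) = -4u(u + 1)(u + 5), so g'(-7) = 336.
Gradient descent moves in the -g' direction, i.e. u is decreasing.
There is no critical point below u=-7, and g' keeps the same sign, so the iterate runs off to −∞.

diverges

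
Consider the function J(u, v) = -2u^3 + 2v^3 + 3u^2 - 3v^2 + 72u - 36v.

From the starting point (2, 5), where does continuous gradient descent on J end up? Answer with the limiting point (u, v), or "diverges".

(-3, 3)

J is separable, so gradient descent decouples: u follows -∂J/∂u, v follows -∂J/∂v.
∂J/∂u = -6(u - 4)(u + 3); at u=2 this is 60, so u decreases.
∂J/∂v = 6(v - 3)(v + 2); at v=5 this is 84, so v decreases.
u converges to its nearest critical value -3 (a local min of the u-part); v converges to 3. The iterate converges to (-3, 3).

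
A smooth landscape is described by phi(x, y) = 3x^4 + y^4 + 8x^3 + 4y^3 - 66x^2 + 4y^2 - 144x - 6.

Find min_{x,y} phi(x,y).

phi(x,y) separates as P(x) + Q(y) − 6, so its minimum is min P + min Q − 6.
P'(x) = 12(x - 3)(x + 1)(x + 4) vanishes at x ∈ {-4, -1, 3}; Q'(y) = 4y(y + 1)(y + 2) vanishes at y ∈ {-2, -1, 0}.
Local minima of P (where P''>0): P(-4)=-224, P(3)=-567. Local minima of Q: Q(-2)=0, Q(0)=0.
So the global minimum of phi is P(3) + Q(-2) − 6 = -567 + 0 − 6 = -573, attained at (3, -2).

-573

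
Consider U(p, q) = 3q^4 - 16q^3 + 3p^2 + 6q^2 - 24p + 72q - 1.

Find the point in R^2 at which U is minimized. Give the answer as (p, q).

U(p,q) separates as A(p) + B(q) − 1, so its minimum is min A + min B − 1.
A'(p) = 6p - 24 vanishes at p ∈ {4}; B'(q) = 12(q - 3)(q - 2)(q + 1) vanishes at q ∈ {-1, 2, 3}.
Local minima of A (where A''>0): A(4)=-48. Local minima of B: B(-1)=-47, B(3)=81.
So the global minimum of U is A(4) + B(-1) − 1 = -48 − 47 − 1 = -96, attained at (4, -1).

(4, -1)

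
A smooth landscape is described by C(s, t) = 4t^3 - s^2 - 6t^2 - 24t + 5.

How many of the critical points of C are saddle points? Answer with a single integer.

C separates as a function of s plus a function of t, so ∇C=0 decouples.
∂C/∂s = -2s = 0 at s ∈ {0}; ∂C/∂t = 12(t - 2)(t + 1) = 0 at t ∈ {-1, 2}.
The Hessian is diagonal: diag(C_ss, C_tt). Second derivatives: C_ss(0)=-2; C_tt(-1)=-36, C_tt(2)=36.
Saddle points occur where the two diagonal entries have opposite signs: (0, 2). Count: 1.

1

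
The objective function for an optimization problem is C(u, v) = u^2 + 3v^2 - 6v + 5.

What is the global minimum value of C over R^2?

C(u,v) separates as P(u) + Q(v) + 5, so its minimum is min P + min Q + 5.
P'(u) = 2u vanishes at u ∈ {0}; Q'(v) = 6v - 6 vanishes at v ∈ {1}.
Local minima of P (where P''>0): P(0)=0. Local minima of Q: Q(1)=-3.
So the global minimum of C is P(0) + Q(1) + 5 = 0 − 3 + 5 = 2, attained at (0, 1).

2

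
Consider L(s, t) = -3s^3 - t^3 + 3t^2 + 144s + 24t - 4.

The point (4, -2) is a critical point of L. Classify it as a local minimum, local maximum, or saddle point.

The mixed partial ∂²L/∂s∂t is 0, so the Hessian at any point is diag(L_ss, L_tt) = diag(-18s, 6(-t + 1)).
At (4, -2): H = diag(-72, 18).
The eigenvalues have opposite signs, so H is indefinite: a saddle point.

saddle point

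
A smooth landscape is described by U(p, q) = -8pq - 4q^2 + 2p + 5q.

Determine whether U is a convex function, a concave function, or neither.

neither

U is quadratic, so its Hessian is the constant matrix H = [[0, -8], [-8, -8]].
det(H) = -64, tr(H) = -8.
det(H) < 0, so H is indefinite: neither convex nor concave.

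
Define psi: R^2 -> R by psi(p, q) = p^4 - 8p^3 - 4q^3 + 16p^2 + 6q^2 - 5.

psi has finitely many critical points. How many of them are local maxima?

1

psi separates as a function of p plus a function of q, so ∇psi=0 decouples.
∂psi/∂p = 4p(p - 4)(p - 2) = 0 at p ∈ {0, 2, 4}; ∂psi/∂q = -12q(q - 1) = 0 at q ∈ {0, 1}.
The Hessian is diagonal: diag(psi_pp, psi_qq). Second derivatives: psi_pp(0)=32, psi_pp(2)=-16, psi_pp(4)=32; psi_qq(0)=12, psi_qq(1)=-12.
Local maxima occur where both diagonal entries negative: (2, 1). Count: 1.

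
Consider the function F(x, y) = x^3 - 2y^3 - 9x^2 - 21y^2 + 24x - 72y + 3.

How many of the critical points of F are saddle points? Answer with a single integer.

2

F separates as a function of x plus a function of y, so ∇F=0 decouples.
∂F/∂x = 3(x - 4)(x - 2) = 0 at x ∈ {2, 4}; ∂F/∂y = -6(y + 3)(y + 4) = 0 at y ∈ {-4, -3}.
The Hessian is diagonal: diag(F_xx, F_yy). Second derivatives: F_xx(2)=-6, F_xx(4)=6; F_yy(-4)=6, F_yy(-3)=-6.
Saddle points occur where the two diagonal entries have opposite signs: (2, -4), (4, -3). Count: 2.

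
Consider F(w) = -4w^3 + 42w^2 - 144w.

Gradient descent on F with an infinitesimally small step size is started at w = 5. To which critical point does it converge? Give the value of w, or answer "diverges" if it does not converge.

diverges

F'(w) = -12(w - 4)(w - 3), so F'(5) = -24.
Gradient descent moves in the -F' direction, i.e. w is increasing.
There is no critical point above w=5, and F' keeps the same sign, so the iterate runs off to +∞.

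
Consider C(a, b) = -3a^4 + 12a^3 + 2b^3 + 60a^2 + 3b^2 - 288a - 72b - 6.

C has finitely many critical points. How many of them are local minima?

C separates as a function of a plus a function of b, so ∇C=0 decouples.
∂C/∂a = -12(a - 4)(a - 2)(a + 3) = 0 at a ∈ {-3, 2, 4}; ∂C/∂b = 6(b - 3)(b + 4) = 0 at b ∈ {-4, 3}.
The Hessian is diagonal: diag(C_aa, C_bb). Second derivatives: C_aa(-3)=-420, C_aa(2)=120, C_aa(4)=-168; C_bb(-4)=-42, C_bb(3)=42.
Local minima occur where both diagonal entries positive: (2, 3). Count: 1.

1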